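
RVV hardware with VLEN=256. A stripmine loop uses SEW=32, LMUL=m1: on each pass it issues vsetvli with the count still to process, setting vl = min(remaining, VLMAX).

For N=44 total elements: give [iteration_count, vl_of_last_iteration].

VLMAX = VLEN×LMUL/SEW = 256×1/32 = 8
iterations = ceil(44/8) = 6; final-pass vl = 4

[iterations, last_vl] = [6, 4]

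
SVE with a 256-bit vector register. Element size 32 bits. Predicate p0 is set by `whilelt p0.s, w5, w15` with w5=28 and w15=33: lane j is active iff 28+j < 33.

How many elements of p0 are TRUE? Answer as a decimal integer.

vl = 5

lane count: 256 div 32 = 8
whilelt: lane j active iff 28+j < 33 → j < 5 → 5 active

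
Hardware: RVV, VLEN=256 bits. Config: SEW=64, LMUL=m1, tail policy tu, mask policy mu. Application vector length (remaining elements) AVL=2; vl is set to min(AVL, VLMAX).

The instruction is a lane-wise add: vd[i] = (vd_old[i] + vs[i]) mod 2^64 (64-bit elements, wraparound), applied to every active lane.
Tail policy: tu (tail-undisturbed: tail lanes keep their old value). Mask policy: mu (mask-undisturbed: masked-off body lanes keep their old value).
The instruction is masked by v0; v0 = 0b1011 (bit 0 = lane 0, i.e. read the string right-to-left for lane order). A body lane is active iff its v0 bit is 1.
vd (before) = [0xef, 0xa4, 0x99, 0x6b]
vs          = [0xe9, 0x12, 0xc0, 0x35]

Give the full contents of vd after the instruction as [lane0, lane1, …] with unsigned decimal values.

VLMAX = VLEN×LMUL/SEW = 256×1/64 = 4
vl ← min(2, 4) = 2
[0] add(0xef,0xe9) = 0x1d8
[1] add(0xa4,0x12) = 0xb6
[2] tail/keep = 0x99
[3] tail/keep = 0x6b

vd = [472, 182, 153, 107]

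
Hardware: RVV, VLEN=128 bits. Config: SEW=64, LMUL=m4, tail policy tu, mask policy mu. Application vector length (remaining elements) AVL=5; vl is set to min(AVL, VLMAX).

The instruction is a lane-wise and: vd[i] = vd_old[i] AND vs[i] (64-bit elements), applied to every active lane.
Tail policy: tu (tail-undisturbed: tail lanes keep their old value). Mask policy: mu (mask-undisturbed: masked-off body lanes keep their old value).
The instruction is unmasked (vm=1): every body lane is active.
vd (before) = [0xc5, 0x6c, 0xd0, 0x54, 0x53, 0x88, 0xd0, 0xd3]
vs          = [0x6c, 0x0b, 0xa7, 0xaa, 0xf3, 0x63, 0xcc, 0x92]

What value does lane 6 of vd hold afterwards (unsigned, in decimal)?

vd[6] = 208

lanes per group: 128·4/64 = 8
vl ← min(5, 8) = 5
  i=0: and(0xc5,0x6c) → 68
  i=1: and(0x6c,0x0b) → 8
  i=2: and(0xd0,0xa7) → 128
  i=3: and(0x54,0xaa) → 0
  i=4: and(0x53,0xf3) → 83
  i=5: tail/keep → 136
  i=6: tail/keep → 208
  i=7: tail/keep → 211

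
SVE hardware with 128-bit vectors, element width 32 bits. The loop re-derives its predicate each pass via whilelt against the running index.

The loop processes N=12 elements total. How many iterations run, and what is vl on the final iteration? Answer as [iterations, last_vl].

[iterations, last_vl] = [3, 4]

128-bit reg / 32-bit elem → 4 lanes
N=12: ⌈12/4⌉ = 3 iters; last vl = 12 − 2×4 = 4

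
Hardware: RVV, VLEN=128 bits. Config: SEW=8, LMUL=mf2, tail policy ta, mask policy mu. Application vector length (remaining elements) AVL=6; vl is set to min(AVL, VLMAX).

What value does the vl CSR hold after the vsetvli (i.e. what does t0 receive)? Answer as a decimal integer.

vl = 6

lanes per group: 128·1/2/8 = 8
AVL=6 ≤ VLMAX=8, so vl = 6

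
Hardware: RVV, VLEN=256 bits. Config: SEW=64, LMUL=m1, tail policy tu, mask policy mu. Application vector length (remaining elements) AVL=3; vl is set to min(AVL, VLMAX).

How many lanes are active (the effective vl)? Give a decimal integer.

vl = 3

lanes per group: 256·1/64 = 4
vl = min(AVL, VLMAX) = min(3, 4) = 3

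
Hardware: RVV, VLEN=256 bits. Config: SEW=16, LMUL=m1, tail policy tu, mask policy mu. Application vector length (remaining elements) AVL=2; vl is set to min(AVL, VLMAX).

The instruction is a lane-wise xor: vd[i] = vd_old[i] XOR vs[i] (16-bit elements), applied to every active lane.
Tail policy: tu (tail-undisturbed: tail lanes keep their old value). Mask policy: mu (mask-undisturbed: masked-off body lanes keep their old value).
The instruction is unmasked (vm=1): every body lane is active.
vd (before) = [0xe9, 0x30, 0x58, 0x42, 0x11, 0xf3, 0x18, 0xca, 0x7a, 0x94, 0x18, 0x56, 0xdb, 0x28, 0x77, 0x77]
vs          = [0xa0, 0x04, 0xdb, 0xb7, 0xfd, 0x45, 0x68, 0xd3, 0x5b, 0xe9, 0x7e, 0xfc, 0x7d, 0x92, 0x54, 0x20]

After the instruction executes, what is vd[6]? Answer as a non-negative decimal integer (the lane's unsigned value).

VLMAX = (256 × 1) / 16 = 16 lanes
AVL=2 ≤ VLMAX=16, so vl = 2
[0] xor(0xe9,0xa0) = 0x49
[1] xor(0x30,0x04) = 0x34
[2] tail/keep = 0x58
[3] tail/keep = 0x42
[4] tail/keep = 0x11
[5] tail/keep = 0xf3
[6] tail/keep = 0x18
[7] tail/keep = 0xca
[8] tail/keep = 0x7a
[9] tail/keep = 0x94
[10] tail/keep = 0x18
[11] tail/keep = 0x56
[12] tail/keep = 0xdb
[13] tail/keep = 0x28
[14] tail/keep = 0x77
[15] tail/keep = 0x77

vd[6] = 24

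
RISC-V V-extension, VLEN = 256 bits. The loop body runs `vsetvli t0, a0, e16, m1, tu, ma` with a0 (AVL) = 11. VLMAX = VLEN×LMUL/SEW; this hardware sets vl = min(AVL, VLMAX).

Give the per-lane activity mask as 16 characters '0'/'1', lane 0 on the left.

lanes per group: 256·1/16 = 16
vl = min(AVL, VLMAX) = min(11, 16) = 11
bits (lane 0 leftmost): 1111111111100000

predicate = 1111111111100000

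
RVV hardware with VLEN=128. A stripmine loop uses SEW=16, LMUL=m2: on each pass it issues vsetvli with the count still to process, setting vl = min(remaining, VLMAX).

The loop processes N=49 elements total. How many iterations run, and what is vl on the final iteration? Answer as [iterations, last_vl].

[iterations, last_vl] = [4, 1]

VLMAX = (128 × 2) / 16 = 16 lanes
iterations = ceil(49/16) = 4; final-pass vl = 1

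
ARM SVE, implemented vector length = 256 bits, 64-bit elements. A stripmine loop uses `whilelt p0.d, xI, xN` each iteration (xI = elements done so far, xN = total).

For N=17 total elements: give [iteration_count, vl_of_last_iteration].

256-bit reg / 64-bit elem → 4 lanes
iterations = ceil(17/4) = 5; final-pass vl = 1

[iterations, last_vl] = [5, 1]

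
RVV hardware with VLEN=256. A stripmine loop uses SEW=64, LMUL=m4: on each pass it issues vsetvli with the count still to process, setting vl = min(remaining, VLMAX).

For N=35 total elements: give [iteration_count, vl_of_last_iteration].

[iterations, last_vl] = [3, 3]

lanes per group: 256·4/64 = 16
N=35: ⌈35/16⌉ = 3 iters; last vl = 35 − 2×16 = 3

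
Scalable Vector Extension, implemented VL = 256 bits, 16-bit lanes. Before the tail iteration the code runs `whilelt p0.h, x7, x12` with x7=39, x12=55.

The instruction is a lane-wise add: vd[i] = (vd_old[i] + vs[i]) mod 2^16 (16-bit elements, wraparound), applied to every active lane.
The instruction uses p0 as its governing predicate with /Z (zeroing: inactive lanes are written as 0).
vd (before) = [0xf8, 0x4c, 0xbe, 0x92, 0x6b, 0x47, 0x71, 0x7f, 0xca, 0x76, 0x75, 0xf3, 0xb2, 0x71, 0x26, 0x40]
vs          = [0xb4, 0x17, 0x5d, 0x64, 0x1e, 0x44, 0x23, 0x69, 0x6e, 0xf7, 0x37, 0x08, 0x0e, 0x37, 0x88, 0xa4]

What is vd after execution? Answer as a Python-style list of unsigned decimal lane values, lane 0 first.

vd = [428, 99, 283, 246, 137, 139, 148, 232, 312, 365, 172, 251, 192, 168, 174, 228]

256-bit reg / 16-bit elem → 16 lanes
active while 39+j < 55, i.e. j ∈ [0,16) capped at 16 ⇒ 16
lane  0: add(0xf8,0xb4) ⇒ 0x1ac
lane  1: add(0x4c,0x17) ⇒ 0x63
lane  2: add(0xbe,0x5d) ⇒ 0x11b
lane  3: add(0x92,0x64) ⇒ 0xf6
lane  4: add(0x6b,0x1e) ⇒ 0x89
lane  5: add(0x47,0x44) ⇒ 0x8b
lane  6: add(0x71,0x23) ⇒ 0x94
lane  7: add(0x7f,0x69) ⇒ 0xe8
lane  8: add(0xca,0x6e) ⇒ 0x138
lane  9: add(0x76,0xf7) ⇒ 0x16d
lane 10: add(0x75,0x37) ⇒ 0xac
lane 11: add(0xf3,0x08) ⇒ 0xfb
lane 12: add(0xb2,0x0e) ⇒ 0xc0
lane 13: add(0x71,0x37) ⇒ 0xa8
lane 14: add(0x26,0x88) ⇒ 0xae
lane 15: add(0x40,0xa4) ⇒ 0xe4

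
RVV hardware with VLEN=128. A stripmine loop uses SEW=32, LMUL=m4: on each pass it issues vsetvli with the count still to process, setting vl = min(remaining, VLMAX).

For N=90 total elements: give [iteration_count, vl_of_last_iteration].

[iterations, last_vl] = [6, 10]

lanes per group: 128·4/32 = 16
iterations = ceil(90/16) = 6; final-pass vl = 10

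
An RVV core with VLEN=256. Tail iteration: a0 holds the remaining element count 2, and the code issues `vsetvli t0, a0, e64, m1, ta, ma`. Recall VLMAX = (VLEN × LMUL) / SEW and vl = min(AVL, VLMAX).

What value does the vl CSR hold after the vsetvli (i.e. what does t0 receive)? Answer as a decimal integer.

VLMAX = VLEN×LMUL/SEW = 256×1/64 = 4
AVL=2 ≤ VLMAX=4, so vl = 2

vl = 2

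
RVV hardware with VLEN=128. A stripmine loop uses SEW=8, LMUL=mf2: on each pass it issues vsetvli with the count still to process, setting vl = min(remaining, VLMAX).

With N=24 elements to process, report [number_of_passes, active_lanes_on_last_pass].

VLMAX = VLEN×LMUL/SEW = 128×1/2/8 = 8
N=24: ⌈24/8⌉ = 3 iters; last vl = 24 − 2×8 = 8

[iterations, last_vl] = [3, 8]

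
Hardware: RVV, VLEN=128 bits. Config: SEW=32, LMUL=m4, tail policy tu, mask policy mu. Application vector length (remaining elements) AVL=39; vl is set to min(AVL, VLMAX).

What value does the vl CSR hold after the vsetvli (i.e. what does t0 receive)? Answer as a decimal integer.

lanes per group: 128·4/32 = 16
vl = min(AVL, VLMAX) = min(39, 16) = 16

vl = 16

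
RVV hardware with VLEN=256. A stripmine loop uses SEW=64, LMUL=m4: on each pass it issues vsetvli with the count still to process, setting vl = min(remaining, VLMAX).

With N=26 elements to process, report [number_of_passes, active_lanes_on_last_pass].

[iterations, last_vl] = [2, 10]

VLMAX = VLEN×LMUL/SEW = 256×4/64 = 16
26 elements at 16/iter → 2 passes, remainder 10 on the last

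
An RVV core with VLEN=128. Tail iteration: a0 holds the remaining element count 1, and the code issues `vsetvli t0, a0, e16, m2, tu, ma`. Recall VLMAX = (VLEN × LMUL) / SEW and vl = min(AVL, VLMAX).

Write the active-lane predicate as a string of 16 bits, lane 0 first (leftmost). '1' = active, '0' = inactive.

predicate = 1000000000000000

lanes per group: 128·2/16 = 16
vl ← min(1, 16) = 1
bits (lane 0 leftmost): 1000000000000000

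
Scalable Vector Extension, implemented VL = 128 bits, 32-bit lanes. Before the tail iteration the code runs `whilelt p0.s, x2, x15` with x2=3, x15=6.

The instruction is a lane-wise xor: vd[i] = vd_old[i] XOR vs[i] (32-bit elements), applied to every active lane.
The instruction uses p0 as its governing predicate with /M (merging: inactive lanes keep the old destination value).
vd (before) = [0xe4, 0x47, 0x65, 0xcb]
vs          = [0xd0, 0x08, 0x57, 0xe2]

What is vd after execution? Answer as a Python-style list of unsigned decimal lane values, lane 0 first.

vd = [52, 79, 50, 203]

lane count: 128 div 32 = 4
whilelt: lane j active iff 3+j < 6 → j < 3 → 3 active
[0] xor(0xe4,0xd0) = 0x34
[1] xor(0x47,0x08) = 0x4f
[2] xor(0x65,0x57) = 0x32
[3] tail/keep = 0xcb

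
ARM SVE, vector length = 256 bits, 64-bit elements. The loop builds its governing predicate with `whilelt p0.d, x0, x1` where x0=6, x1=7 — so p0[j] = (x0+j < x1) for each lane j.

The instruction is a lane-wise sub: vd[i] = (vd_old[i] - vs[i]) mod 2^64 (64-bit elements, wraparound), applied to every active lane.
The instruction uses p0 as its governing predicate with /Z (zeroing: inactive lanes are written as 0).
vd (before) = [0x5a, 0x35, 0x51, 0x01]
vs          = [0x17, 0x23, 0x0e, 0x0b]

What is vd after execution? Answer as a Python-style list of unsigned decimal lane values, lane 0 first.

256-bit reg / 64-bit elem → 4 lanes
active while 6+j < 7, i.e. j ∈ [0,1) capped at 4 ⇒ 1
  i=0: sub(0x5a,0x17) → 67
  i=1: tail/zero → 0
  i=2: tail/zero → 0
  i=3: tail/zero → 0

vd = [67, 0, 0, 0]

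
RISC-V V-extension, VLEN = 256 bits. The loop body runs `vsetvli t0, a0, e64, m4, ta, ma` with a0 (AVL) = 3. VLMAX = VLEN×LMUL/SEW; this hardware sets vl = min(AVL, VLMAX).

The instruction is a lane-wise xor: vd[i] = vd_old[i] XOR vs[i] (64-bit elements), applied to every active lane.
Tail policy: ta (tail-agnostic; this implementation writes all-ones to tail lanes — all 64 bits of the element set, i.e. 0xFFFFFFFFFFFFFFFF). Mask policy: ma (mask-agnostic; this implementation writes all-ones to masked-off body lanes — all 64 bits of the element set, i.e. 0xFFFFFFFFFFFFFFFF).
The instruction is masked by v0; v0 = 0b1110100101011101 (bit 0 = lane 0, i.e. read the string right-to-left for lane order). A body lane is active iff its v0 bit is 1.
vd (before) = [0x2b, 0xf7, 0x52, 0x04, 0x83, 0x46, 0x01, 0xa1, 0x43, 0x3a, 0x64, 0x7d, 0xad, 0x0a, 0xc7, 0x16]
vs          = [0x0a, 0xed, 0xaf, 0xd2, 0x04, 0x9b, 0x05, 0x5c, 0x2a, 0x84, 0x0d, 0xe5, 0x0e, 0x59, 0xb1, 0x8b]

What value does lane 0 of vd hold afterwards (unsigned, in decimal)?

vd[0] = 33

VLMAX = VLEN×LMUL/SEW = 256×4/64 = 16
vl ← min(3, 16) = 3
lane  0: xor(0x2b,0x0a) ⇒ 0x21
lane  1: mask-off/ones ⇒ 0xffffffffffffffff
lane  2: xor(0x52,0xaf) ⇒ 0xfd
lane  3: tail/ones ⇒ 0xffffffffffffffff
lane  4: tail/ones ⇒ 0xffffffffffffffff
lane  5: tail/ones ⇒ 0xffffffffffffffff
lane  6: tail/ones ⇒ 0xffffffffffffffff
lane  7: tail/ones ⇒ 0xffffffffffffffff
lane  8: tail/ones ⇒ 0xffffffffffffffff
lane  9: tail/ones ⇒ 0xffffffffffffffff
lane 10: tail/ones ⇒ 0xffffffffffffffff
lane 11: tail/ones ⇒ 0xffffffffffffffff
lane 12: tail/ones ⇒ 0xffffffffffffffff
lane 13: tail/ones ⇒ 0xffffffffffffffff
lane 14: tail/ones ⇒ 0xffffffffffffffff
lane 15: tail/ones ⇒ 0xffffffffffffffff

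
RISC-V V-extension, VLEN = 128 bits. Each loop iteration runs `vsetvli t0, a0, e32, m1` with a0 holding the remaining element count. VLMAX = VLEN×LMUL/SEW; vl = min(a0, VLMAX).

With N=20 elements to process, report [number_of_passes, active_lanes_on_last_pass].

[iterations, last_vl] = [5, 4]

VLMAX = VLEN×LMUL/SEW = 128×1/32 = 4
20 elements at 4/iter → 5 passes, remainder 4 on the last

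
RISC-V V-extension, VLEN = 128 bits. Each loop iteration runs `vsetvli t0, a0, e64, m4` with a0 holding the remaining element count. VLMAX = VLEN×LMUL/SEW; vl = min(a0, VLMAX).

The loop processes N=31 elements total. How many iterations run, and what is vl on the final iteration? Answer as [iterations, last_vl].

lanes per group: 128·4/64 = 8
31 elements at 8/iter → 4 passes, remainder 7 on the last

[iterations, last_vl] = [4, 7]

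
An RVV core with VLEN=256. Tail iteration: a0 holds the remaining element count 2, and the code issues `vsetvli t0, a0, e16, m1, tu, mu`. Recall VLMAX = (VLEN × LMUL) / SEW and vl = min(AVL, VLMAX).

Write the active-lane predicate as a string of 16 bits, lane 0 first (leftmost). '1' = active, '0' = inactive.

VLMAX = (256 × 1) / 16 = 16 lanes
vl ← min(2, 16) = 2
bits (lane 0 leftmost): 1100000000000000

predicate = 1100000000000000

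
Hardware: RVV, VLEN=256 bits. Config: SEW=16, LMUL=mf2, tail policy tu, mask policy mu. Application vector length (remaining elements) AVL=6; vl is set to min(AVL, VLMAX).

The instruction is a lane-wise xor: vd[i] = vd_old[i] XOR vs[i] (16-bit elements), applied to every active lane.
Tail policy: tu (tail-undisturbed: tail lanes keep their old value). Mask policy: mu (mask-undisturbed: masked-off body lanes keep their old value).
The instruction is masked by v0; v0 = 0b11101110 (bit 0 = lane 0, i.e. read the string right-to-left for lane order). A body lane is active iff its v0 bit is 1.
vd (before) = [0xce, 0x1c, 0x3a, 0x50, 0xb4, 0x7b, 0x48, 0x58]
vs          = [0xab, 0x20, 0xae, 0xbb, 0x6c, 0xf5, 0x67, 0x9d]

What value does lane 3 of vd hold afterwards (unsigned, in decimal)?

lanes per group: 256·1/2/16 = 8
vl ← min(6, 8) = 6
lane  0: mask-off/keep ⇒ 0xce
lane  1: xor(0x1c,0x20) ⇒ 0x3c
lane  2: xor(0x3a,0xae) ⇒ 0x94
lane  3: xor(0x50,0xbb) ⇒ 0xeb
lane  4: mask-off/keep ⇒ 0xb4
lane  5: xor(0x7b,0xf5) ⇒ 0x8e
lane  6: tail/keep ⇒ 0x48
lane  7: tail/keep ⇒ 0x58

vd[3] = 235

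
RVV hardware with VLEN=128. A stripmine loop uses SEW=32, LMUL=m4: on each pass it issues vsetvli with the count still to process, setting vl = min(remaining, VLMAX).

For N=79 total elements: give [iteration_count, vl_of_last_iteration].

VLMAX = (128 × 4) / 32 = 16 lanes
N=79: ⌈79/16⌉ = 5 iters; last vl = 79 − 4×16 = 15

[iterations, last_vl] = [5, 15]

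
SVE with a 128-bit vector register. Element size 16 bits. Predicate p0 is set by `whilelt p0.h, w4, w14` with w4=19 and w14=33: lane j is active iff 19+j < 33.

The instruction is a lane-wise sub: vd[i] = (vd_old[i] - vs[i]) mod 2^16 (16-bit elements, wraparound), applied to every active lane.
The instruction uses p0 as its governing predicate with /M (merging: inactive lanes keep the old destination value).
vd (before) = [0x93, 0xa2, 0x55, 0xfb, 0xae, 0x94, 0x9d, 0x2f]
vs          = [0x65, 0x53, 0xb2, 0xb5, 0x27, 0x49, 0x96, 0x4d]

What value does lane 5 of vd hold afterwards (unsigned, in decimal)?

vd[5] = 75

128-bit reg / 16-bit elem → 8 lanes
active while 19+j < 33, i.e. j ∈ [0,14) capped at 8 ⇒ 8
  i=0: sub(0x93,0x65) → 46
  i=1: sub(0xa2,0x53) → 79
  i=2: sub(0x55,0xb2) → 65443
  i=3: sub(0xfb,0xb5) → 70
  i=4: sub(0xae,0x27) → 135
  i=5: sub(0x94,0x49) → 75
  i=6: sub(0x9d,0x96) → 7
  i=7: sub(0x2f,0x4d) → 65506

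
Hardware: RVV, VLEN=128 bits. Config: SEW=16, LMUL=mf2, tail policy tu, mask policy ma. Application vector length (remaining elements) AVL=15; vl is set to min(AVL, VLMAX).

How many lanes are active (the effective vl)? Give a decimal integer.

VLMAX = (128 × 1/2) / 16 = 4 lanes
vl = min(AVL, VLMAX) = min(15, 4) = 4

vl = 4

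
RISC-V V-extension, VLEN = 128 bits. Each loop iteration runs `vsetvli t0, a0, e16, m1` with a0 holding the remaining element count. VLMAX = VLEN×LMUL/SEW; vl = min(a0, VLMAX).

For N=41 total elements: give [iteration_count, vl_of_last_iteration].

VLMAX = VLEN×LMUL/SEW = 128×1/16 = 8
N=41: ⌈41/8⌉ = 6 iters; last vl = 41 − 5×8 = 1

[iterations, last_vl] = [6, 1]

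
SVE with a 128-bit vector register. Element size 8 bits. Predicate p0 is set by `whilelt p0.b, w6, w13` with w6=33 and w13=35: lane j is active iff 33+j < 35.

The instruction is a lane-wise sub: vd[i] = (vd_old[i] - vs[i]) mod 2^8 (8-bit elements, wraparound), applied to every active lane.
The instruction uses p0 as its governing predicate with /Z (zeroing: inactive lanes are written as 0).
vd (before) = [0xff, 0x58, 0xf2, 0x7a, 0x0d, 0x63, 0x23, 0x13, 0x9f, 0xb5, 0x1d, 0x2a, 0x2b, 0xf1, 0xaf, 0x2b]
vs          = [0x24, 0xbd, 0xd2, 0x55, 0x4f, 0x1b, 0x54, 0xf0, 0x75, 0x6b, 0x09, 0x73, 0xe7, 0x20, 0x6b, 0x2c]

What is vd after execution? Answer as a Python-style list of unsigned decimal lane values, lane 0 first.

lane count: 128 div 8 = 16
p0[j] = (33+j < 35); true for j=0..1 → 2 lanes set
lane  0: sub(0xff,0x24) ⇒ 0xdb
lane  1: sub(0x58,0xbd) ⇒ 0x9b
lane  2: tail/zero ⇒ 0x00
lane  3: tail/zero ⇒ 0x00
lane  4: tail/zero ⇒ 0x00
lane  5: tail/zero ⇒ 0x00
lane  6: tail/zero ⇒ 0x00
lane  7: tail/zero ⇒ 0x00
lane  8: tail/zero ⇒ 0x00
lane  9: tail/zero ⇒ 0x00
lane 10: tail/zero ⇒ 0x00
lane 11: tail/zero ⇒ 0x00
lane 12: tail/zero ⇒ 0x00
lane 13: tail/zero ⇒ 0x00
lane 14: tail/zero ⇒ 0x00
lane 15: tail/zero ⇒ 0x00

vd = [219, 155, 0, 0, 0, 0, 0, 0, 0, 0, 0, 0, 0, 0, 0, 0]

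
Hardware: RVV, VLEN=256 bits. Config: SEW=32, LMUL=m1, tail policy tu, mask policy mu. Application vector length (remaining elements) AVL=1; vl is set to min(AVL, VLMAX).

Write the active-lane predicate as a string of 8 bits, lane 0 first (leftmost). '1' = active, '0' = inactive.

predicate = 10000000

VLMAX = (256 × 1) / 32 = 8 lanes
AVL=1 ≤ VLMAX=8, so vl = 1
bits (lane 0 leftmost): 10000000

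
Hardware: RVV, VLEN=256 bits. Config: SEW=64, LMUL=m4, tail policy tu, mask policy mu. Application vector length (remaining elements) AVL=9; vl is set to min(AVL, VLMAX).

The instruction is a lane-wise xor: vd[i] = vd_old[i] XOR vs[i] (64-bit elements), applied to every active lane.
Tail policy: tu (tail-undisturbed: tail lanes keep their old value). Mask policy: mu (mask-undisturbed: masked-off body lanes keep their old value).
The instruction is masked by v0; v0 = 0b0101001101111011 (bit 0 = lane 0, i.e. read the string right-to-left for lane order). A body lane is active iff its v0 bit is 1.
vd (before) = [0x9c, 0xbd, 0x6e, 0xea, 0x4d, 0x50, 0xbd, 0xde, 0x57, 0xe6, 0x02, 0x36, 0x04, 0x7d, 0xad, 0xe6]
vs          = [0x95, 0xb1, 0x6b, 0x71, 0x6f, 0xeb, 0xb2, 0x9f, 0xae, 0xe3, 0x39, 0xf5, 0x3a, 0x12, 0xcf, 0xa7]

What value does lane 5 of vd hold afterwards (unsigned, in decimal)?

vd[5] = 187

VLMAX = (256 × 4) / 64 = 16 lanes
vl = min(AVL, VLMAX) = min(9, 16) = 9
[0] xor(0x9c,0x95) = 0x09
[1] xor(0xbd,0xb1) = 0x0c
[2] mask-off/keep = 0x6e
[3] xor(0xea,0x71) = 0x9b
[4] xor(0x4d,0x6f) = 0x22
[5] xor(0x50,0xeb) = 0xbb
[6] xor(0xbd,0xb2) = 0x0f
[7] mask-off/keep = 0xde
[8] xor(0x57,0xae) = 0xf9
[9] tail/keep = 0xe6
[10] tail/keep = 0x02
[11] tail/keep = 0x36
[12] tail/keep = 0x04
[13] tail/keep = 0x7d
[14] tail/keep = 0xad
[15] tail/keep = 0xe6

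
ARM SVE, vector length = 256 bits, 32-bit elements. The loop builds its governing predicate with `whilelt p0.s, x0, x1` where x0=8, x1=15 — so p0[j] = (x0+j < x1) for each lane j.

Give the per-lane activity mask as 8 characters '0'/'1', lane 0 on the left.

predicate = 11111110

lane count: 256 div 32 = 8
active while 8+j < 15, i.e. j ∈ [0,7) capped at 8 ⇒ 7
bits (lane 0 leftmost): 11111110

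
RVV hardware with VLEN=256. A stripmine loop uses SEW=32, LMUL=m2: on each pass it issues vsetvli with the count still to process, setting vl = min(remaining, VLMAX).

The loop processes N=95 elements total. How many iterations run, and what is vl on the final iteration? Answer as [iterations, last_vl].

[iterations, last_vl] = [6, 15]

lanes per group: 256·2/32 = 16
N=95: ⌈95/16⌉ = 6 iters; last vl = 95 − 5×16 = 15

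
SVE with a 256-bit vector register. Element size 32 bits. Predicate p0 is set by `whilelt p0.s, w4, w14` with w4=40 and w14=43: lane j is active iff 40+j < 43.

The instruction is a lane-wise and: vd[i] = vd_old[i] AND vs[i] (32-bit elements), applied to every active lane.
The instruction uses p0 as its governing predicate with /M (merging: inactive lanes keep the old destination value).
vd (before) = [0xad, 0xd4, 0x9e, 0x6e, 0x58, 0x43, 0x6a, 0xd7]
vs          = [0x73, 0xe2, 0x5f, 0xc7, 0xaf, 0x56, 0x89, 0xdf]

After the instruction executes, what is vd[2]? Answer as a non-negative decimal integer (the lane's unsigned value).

vd[2] = 30

register lanes = 256/32 = 8
whilelt: lane j active iff 40+j < 43 → j < 3 → 3 active
[0] and(0xad,0x73) = 0x21
[1] and(0xd4,0xe2) = 0xc0
[2] and(0x9e,0x5f) = 0x1e
[3] tail/keep = 0x6e
[4] tail/keep = 0x58
[5] tail/keep = 0x43
[6] tail/keep = 0x6a
[7] tail/keep = 0xd7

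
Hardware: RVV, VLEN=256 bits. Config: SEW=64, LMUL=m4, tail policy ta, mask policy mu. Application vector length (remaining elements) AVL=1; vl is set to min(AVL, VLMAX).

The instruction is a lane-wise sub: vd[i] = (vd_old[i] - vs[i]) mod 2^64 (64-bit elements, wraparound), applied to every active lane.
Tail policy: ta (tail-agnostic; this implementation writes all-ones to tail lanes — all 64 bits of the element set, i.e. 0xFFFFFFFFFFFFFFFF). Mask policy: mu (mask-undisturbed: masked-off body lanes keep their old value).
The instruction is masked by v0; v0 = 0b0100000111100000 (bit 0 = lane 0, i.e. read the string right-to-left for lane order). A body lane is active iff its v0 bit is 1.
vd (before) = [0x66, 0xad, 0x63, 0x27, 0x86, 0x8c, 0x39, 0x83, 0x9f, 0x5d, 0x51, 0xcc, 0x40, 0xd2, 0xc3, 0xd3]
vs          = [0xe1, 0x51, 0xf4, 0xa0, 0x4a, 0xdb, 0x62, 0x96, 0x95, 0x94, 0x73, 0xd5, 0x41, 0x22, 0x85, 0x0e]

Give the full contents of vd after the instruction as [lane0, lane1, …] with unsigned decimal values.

VLMAX = (256 × 4) / 64 = 16 lanes
vl = min(AVL, VLMAX) = min(1, 16) = 1
  i=0: mask-off/keep → 102
  i=1: tail/ones → 18446744073709551615
  i=2: tail/ones → 18446744073709551615
  i=3: tail/ones → 18446744073709551615
  i=4: tail/ones → 18446744073709551615
  i=5: tail/ones → 18446744073709551615
  i=6: tail/ones → 18446744073709551615
  i=7: tail/ones → 18446744073709551615
  i=8: tail/ones → 18446744073709551615
  i=9: tail/ones → 18446744073709551615
  i=10: tail/ones → 18446744073709551615
  i=11: tail/ones → 18446744073709551615
  i=12: tail/ones → 18446744073709551615
  i=13: tail/ones → 18446744073709551615
  i=14: tail/ones → 18446744073709551615
  i=15: tail/ones → 18446744073709551615

vd = [102, 18446744073709551615, 18446744073709551615, 18446744073709551615, 18446744073709551615, 18446744073709551615, 18446744073709551615, 18446744073709551615, 18446744073709551615, 18446744073709551615, 18446744073709551615, 18446744073709551615, 18446744073709551615, 18446744073709551615, 18446744073709551615, 18446744073709551615]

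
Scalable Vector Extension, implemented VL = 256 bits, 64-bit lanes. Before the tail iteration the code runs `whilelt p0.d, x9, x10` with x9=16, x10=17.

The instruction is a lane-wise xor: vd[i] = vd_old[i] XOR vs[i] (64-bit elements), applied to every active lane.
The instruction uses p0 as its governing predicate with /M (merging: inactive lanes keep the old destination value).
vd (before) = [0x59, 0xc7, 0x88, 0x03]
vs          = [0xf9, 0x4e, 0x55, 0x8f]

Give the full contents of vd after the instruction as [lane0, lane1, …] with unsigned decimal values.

lane count: 256 div 64 = 4
active while 16+j < 17, i.e. j ∈ [0,1) capped at 4 ⇒ 1
lane  0: xor(0x59,0xf9) ⇒ 0xa0
lane  1: tail/keep ⇒ 0xc7
lane  2: tail/keep ⇒ 0x88
lane  3: tail/keep ⇒ 0x03

vd = [160, 199, 136, 3]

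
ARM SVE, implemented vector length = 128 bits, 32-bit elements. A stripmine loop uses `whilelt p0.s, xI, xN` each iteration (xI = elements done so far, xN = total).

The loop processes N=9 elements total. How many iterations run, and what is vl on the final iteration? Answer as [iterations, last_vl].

[iterations, last_vl] = [3, 1]

register lanes = 128/32 = 4
N=9: ⌈9/4⌉ = 3 iters; last vl = 9 − 2×4 = 1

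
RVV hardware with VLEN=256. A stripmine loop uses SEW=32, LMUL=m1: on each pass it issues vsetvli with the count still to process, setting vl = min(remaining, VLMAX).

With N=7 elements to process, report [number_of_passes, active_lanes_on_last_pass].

[iterations, last_vl] = [1, 7]

VLMAX = (256 × 1) / 32 = 8 lanes
N=7: ⌈7/8⌉ = 1 iters; last vl = 7 − 0×8 = 7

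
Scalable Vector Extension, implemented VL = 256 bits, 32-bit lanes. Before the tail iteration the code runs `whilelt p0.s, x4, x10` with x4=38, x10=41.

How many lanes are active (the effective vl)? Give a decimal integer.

256-bit reg / 32-bit elem → 8 lanes
active while 38+j < 41, i.e. j ∈ [0,3) capped at 8 ⇒ 3

vl = 3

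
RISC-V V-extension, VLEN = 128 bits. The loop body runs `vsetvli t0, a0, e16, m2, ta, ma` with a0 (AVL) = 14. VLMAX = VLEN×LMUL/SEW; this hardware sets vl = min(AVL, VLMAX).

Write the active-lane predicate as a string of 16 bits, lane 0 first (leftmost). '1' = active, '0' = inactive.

predicate = 1111111111111100

VLMAX = VLEN×LMUL/SEW = 128×2/16 = 16
vl = min(AVL, VLMAX) = min(14, 16) = 14
bits (lane 0 leftmost): 1111111111111100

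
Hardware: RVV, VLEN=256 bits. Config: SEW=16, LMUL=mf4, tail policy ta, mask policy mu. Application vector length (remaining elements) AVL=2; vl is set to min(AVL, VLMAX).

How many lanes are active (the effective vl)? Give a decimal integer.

vl = 2

VLMAX = (256 × 1/4) / 16 = 4 lanes
vl ← min(2, 4) = 2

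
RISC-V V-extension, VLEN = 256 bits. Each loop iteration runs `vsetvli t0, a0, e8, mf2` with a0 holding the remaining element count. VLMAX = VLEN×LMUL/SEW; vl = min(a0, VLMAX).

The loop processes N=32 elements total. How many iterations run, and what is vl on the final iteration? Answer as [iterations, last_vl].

[iterations, last_vl] = [2, 16]

VLMAX = (256 × 1/2) / 8 = 16 lanes
N=32: ⌈32/16⌉ = 2 iters; last vl = 32 − 1×16 = 16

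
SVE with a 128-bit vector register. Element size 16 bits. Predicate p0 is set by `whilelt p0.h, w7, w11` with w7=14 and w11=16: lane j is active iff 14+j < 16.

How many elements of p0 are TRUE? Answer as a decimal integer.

lane count: 128 div 16 = 8
active while 14+j < 16, i.e. j ∈ [0,2) capped at 8 ⇒ 2

vl = 2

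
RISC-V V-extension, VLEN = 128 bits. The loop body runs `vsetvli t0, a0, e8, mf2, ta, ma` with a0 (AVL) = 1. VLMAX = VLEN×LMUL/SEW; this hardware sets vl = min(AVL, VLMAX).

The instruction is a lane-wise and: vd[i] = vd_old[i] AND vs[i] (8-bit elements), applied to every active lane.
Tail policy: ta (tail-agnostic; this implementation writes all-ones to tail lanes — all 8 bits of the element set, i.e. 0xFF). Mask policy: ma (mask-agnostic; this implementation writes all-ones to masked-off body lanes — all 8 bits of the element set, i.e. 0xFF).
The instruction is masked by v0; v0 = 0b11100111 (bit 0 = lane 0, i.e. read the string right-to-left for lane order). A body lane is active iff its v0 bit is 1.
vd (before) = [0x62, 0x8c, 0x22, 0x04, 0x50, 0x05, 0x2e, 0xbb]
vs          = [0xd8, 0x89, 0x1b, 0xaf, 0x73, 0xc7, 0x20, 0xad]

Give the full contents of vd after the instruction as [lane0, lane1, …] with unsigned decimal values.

VLMAX = VLEN×LMUL/SEW = 128×1/2/8 = 8
vl ← min(1, 8) = 1
vd[0] and(0x62,0xd8) -> 0x40
vd[1] tail/ones -> 0xff
vd[2] tail/ones -> 0xff
vd[3] tail/ones -> 0xff
vd[4] tail/ones -> 0xff
vd[5] tail/ones -> 0xff
vd[6] tail/ones -> 0xff
vd[7] tail/ones -> 0xff

vd = [64, 255, 255, 255, 255, 255, 255, 255]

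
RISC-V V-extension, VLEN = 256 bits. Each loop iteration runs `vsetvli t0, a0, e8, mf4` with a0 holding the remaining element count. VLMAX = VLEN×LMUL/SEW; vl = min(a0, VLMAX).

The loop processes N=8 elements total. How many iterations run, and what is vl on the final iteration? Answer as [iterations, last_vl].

VLMAX = (256 × 1/4) / 8 = 8 lanes
N=8: ⌈8/8⌉ = 1 iters; last vl = 8 − 0×8 = 8

[iterations, last_vl] = [1, 8]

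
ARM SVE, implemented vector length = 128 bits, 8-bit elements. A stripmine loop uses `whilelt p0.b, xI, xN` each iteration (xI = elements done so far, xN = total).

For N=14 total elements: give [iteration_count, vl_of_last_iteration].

[iterations, last_vl] = [1, 14]

128-bit reg / 8-bit elem → 16 lanes
iterations = ceil(14/16) = 1; final-pass vl = 14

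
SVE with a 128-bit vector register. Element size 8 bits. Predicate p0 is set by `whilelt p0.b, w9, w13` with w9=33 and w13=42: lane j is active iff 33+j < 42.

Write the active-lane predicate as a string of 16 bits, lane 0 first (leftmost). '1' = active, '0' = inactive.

128-bit reg / 8-bit elem → 16 lanes
active while 33+j < 42, i.e. j ∈ [0,9) capped at 16 ⇒ 9
bits (lane 0 leftmost): 1111111110000000

predicate = 1111111110000000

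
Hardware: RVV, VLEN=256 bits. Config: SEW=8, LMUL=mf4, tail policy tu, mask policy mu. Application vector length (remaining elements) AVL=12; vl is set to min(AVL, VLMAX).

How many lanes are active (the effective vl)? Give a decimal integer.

vl = 8

lanes per group: 256·1/4/8 = 8
AVL=12 > VLMAX=8, so vl = 8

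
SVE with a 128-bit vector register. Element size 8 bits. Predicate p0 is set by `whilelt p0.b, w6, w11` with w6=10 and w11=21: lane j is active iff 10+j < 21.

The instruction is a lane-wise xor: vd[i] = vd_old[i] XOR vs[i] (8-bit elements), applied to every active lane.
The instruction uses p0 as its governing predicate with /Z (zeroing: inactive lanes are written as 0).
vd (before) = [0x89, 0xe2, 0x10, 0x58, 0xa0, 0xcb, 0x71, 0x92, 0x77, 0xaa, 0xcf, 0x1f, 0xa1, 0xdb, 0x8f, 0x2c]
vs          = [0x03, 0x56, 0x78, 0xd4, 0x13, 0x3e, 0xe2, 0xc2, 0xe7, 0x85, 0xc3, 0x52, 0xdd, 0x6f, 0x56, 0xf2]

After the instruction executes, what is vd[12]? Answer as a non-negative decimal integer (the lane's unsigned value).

128-bit reg / 8-bit elem → 16 lanes
active while 10+j < 21, i.e. j ∈ [0,11) capped at 16 ⇒ 11
  i=0: xor(0x89,0x03) → 138
  i=1: xor(0xe2,0x56) → 180
  i=2: xor(0x10,0x78) → 104
  i=3: xor(0x58,0xd4) → 140
  i=4: xor(0xa0,0x13) → 179
  i=5: xor(0xcb,0x3e) → 245
  i=6: xor(0x71,0xe2) → 147
  i=7: xor(0x92,0xc2) → 80
  i=8: xor(0x77,0xe7) → 144
  i=9: xor(0xaa,0x85) → 47
  i=10: xor(0xcf,0xc3) → 12
  i=11: tail/zero → 0
  i=12: tail/zero → 0
  i=13: tail/zero → 0
  i=14: tail/zero → 0
  i=15: tail/zero → 0

vd[12] = 0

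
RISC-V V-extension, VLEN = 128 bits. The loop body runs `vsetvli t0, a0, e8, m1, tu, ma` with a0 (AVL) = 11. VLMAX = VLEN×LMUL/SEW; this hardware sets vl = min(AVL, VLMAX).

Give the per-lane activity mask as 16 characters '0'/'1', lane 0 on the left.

VLMAX = (128 × 1) / 8 = 16 lanes
vl ← min(11, 16) = 11
bits (lane 0 leftmost): 1111111111100000

predicate = 1111111111100000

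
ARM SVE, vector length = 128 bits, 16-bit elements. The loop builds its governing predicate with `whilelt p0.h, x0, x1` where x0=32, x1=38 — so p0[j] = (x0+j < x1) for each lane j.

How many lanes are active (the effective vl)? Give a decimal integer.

lane count: 128 div 16 = 8
active while 32+j < 38, i.e. j ∈ [0,6) capped at 8 ⇒ 6

vl = 6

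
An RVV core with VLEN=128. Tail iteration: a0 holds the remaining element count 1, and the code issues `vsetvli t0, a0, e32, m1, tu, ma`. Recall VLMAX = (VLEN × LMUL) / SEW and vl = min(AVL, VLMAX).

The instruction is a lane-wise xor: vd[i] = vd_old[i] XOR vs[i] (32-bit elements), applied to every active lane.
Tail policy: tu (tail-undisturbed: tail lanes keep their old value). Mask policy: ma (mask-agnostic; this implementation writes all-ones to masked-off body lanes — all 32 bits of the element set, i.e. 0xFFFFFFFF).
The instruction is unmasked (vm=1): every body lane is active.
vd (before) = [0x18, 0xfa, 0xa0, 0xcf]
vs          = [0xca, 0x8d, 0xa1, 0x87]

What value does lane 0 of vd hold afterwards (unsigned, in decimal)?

VLMAX = (128 × 1) / 32 = 4 lanes
AVL=1 ≤ VLMAX=4, so vl = 1
lane  0: xor(0x18,0xca) ⇒ 0xd2
lane  1: tail/keep ⇒ 0xfa
lane  2: tail/keep ⇒ 0xa0
lane  3: tail/keep ⇒ 0xcf

vd[0] = 210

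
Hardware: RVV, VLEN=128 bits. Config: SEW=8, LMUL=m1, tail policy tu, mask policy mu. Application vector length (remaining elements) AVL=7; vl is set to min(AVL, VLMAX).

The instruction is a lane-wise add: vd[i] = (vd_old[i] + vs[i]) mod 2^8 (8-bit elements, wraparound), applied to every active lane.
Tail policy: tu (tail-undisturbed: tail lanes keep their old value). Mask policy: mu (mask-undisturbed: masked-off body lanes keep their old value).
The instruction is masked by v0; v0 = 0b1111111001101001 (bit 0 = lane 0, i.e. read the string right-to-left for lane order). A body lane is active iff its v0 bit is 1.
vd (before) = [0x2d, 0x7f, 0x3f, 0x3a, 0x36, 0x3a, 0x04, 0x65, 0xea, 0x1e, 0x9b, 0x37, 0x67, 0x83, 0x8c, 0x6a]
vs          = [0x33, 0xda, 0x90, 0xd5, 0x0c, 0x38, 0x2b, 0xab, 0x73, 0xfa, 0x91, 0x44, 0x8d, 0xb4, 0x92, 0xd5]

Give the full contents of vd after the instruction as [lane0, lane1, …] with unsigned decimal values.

vd = [96, 127, 63, 15, 54, 114, 47, 101, 234, 30, 155, 55, 103, 131, 140, 106]

VLMAX = (128 × 1) / 8 = 16 lanes
vl = min(AVL, VLMAX) = min(7, 16) = 7
[0] add(0x2d,0x33) = 0x60
[1] mask-off/keep = 0x7f
[2] mask-off/keep = 0x3f
[3] add(0x3a,0xd5) = 0x0f
[4] mask-off/keep = 0x36
[5] add(0x3a,0x38) = 0x72
[6] add(0x04,0x2b) = 0x2f
[7] tail/keep = 0x65
[8] tail/keep = 0xea
[9] tail/keep = 0x1e
[10] tail/keep = 0x9b
[11] tail/keep = 0x37
[12] tail/keep = 0x67
[13] tail/keep = 0x83
[14] tail/keep = 0x8c
[15] tail/keep = 0x6a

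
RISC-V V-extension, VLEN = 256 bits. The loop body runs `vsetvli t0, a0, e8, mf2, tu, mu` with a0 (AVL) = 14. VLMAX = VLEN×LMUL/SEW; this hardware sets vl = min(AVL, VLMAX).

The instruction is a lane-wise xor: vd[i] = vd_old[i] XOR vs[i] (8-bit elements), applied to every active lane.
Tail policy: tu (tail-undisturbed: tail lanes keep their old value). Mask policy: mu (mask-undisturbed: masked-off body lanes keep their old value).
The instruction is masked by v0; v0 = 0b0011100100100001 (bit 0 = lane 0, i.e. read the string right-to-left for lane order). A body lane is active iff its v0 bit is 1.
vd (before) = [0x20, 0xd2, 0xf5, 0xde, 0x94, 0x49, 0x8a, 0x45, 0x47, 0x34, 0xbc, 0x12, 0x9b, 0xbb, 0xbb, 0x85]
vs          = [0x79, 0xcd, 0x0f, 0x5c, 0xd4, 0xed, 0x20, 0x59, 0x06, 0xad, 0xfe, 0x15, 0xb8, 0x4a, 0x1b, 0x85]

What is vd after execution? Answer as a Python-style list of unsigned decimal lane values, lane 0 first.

VLMAX = (256 × 1/2) / 8 = 16 lanes
vl = min(AVL, VLMAX) = min(14, 16) = 14
lane  0: xor(0x20,0x79) ⇒ 0x59
lane  1: mask-off/keep ⇒ 0xd2
lane  2: mask-off/keep ⇒ 0xf5
lane  3: mask-off/keep ⇒ 0xde
lane  4: mask-off/keep ⇒ 0x94
lane  5: xor(0x49,0xed) ⇒ 0xa4
lane  6: mask-off/keep ⇒ 0x8a
lane  7: mask-off/keep ⇒ 0x45
lane  8: xor(0x47,0x06) ⇒ 0x41
lane  9: mask-off/keep ⇒ 0x34
lane 10: mask-off/keep ⇒ 0xbc
lane 11: xor(0x12,0x15) ⇒ 0x07
lane 12: xor(0x9b,0xb8) ⇒ 0x23
lane 13: xor(0xbb,0x4a) ⇒ 0xf1
lane 14: tail/keep ⇒ 0xbb
lane 15: tail/keep ⇒ 0x85

vd = [89, 210, 245, 222, 148, 164, 138, 69, 65, 52, 188, 7, 35, 241, 187, 133]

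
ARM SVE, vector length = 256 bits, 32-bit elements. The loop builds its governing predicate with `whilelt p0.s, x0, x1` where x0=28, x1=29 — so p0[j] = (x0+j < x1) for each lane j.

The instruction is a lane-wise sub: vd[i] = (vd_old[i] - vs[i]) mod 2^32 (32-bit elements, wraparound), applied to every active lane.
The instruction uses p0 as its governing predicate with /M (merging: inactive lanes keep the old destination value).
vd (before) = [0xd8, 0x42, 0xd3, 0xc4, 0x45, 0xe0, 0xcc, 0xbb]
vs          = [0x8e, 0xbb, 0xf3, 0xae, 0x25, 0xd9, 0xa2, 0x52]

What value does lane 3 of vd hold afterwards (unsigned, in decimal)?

256-bit reg / 32-bit elem → 8 lanes
whilelt: lane j active iff 28+j < 29 → j < 1 → 1 active
vd[0] sub(0xd8,0x8e) -> 0x4a
vd[1] tail/keep -> 0x42
vd[2] tail/keep -> 0xd3
vd[3] tail/keep -> 0xc4
vd[4] tail/keep -> 0x45
vd[5] tail/keep -> 0xe0
vd[6] tail/keep -> 0xcc
vd[7] tail/keep -> 0xbb

vd[3] = 196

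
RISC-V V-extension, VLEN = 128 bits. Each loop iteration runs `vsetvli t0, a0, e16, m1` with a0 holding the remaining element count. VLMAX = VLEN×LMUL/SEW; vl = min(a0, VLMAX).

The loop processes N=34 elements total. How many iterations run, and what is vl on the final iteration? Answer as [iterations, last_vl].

[iterations, last_vl] = [5, 2]

VLMAX = (128 × 1) / 16 = 8 lanes
iterations = ceil(34/8) = 5; final-pass vl = 2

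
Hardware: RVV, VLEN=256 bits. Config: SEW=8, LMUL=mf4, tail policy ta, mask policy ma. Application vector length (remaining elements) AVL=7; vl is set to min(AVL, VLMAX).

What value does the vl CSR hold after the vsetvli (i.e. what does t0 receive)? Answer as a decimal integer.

vl = 7

VLMAX = (256 × 1/4) / 8 = 8 lanes
vl = min(AVL, VLMAX) = min(7, 8) = 7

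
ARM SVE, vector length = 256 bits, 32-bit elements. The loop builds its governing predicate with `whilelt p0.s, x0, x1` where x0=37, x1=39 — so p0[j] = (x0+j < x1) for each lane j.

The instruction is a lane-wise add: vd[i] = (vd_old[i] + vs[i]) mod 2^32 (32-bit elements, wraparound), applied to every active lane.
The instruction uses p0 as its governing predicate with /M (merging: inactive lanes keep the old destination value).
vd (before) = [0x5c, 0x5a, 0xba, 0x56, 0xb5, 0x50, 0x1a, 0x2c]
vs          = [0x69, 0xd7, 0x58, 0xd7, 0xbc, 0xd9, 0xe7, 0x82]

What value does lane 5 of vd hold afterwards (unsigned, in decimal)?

register lanes = 256/32 = 8
whilelt: lane j active iff 37+j < 39 → j < 2 → 2 active
  i=0: add(0x5c,0x69) → 197
  i=1: add(0x5a,0xd7) → 305
  i=2: tail/keep → 186
  i=3: tail/keep → 86
  i=4: tail/keep → 181
  i=5: tail/keep → 80
  i=6: tail/keep → 26
  i=7: tail/keep → 44

vd[5] = 80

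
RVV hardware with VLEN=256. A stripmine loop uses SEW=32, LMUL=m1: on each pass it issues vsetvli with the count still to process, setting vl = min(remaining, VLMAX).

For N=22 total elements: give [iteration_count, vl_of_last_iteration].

[iterations, last_vl] = [3, 6]

VLMAX = VLEN×LMUL/SEW = 256×1/32 = 8
N=22: ⌈22/8⌉ = 3 iters; last vl = 22 − 2×8 = 6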